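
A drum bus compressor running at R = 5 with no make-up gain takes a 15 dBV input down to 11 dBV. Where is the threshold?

10 dBV

Input is 5 dB above T (since output overshoot × R = input overshoot: (11 − T)·5 = 15 − T gives T = 10 dBV).
Check: 10 + (15 − 10)/5 = 10 + 1 = 11 dBV. ✓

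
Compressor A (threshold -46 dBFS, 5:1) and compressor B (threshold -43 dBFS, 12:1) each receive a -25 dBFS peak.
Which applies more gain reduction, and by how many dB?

A, by 0.3 dB

A: 21 dB over, compressed to 4.2 dB over, so 16.8 dB of GR.
B: 18 dB over, compressed to 1.5 dB over, so 16.5 dB of GR.
Difference: 0.3 dB in favour of A.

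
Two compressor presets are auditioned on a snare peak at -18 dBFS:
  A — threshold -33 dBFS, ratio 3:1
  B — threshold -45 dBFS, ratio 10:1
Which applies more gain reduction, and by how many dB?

B, by 14.3 dB

A: 15 dB over, compressed to 5 dB over, so 10 dB of GR.
B: 27 dB over, compressed to 2.7 dB over, so 24.3 dB of GR.
B applies 14.3 dB more gain reduction.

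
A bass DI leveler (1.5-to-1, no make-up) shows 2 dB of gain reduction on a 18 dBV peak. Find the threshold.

Gain reduction = 18 − 16 = 2 dB; output overshoot = GR / (R − 1) = 2 / 0.5 = 4 dB.
Threshold = output − output overshoot = 16 − 4 = 12 dBV.

12 dBV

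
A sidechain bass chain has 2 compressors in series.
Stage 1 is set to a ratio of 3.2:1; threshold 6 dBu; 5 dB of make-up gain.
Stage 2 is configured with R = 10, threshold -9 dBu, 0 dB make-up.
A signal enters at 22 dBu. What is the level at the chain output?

-6.5 dBu

Stage 1: 16 dB above 6 dBu, reduced 3.2:1 to 5 dB above → 11 dBu; +5 dB make-up → 16 dBu.
Stage 2: 16 dBu is 25 dB over -9 dBu; at 10:1 that becomes 2.5 dB over, giving -6.5 dBu.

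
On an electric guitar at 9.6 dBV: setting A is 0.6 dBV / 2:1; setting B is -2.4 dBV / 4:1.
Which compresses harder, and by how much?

B, by 4.5 dB

A: overshoot 9 dB → output overshoot 4.5 dB → GR 4.5 dB.
B: overshoot 12 dB → output overshoot 3 dB → GR 9 dB.
B reduces 4.5 dB more.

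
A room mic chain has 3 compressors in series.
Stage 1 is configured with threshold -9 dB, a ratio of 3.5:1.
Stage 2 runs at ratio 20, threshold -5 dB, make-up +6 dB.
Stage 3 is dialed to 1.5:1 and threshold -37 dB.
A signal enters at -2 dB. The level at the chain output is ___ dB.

-13 dB

Stage 1: overshoot 7 dB → 7/3.5 = 2 dB → -7 dB.
Stage 2: -7 dB is at or below the -5 dB threshold — no compression; make-up brings it to -1 dB.
Stage 3: 36 dB above -37 dB, reduced 1.5:1 to 24 dB above → -13 dB.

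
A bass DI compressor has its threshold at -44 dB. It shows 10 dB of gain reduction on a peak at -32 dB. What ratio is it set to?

Input overshoot = -32 − (-44) = 12 dB.
Output overshoot = 12 − 10 = 2 dB.
Ratio = input overshoot / output overshoot = 12 / 2 = 6.

6:1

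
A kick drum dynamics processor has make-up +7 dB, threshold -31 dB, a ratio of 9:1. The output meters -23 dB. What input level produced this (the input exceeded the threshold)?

-22 dB

Remove make-up: -23 − 7 = -30 dB.
Post-compression overshoot = -30 − (-31) = 1 dB.
Before 9:1 compression the overshoot was 1 × 9 = 9 dB, so input = -31 + 9 = -22 dB.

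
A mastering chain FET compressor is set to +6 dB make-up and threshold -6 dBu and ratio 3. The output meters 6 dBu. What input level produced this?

Before make-up, the level was 6 − 6 = 0 dBu.
Post-compression overshoot = 0 − (-6) = 6 dB.
Undo the ratio: input overshoot = 6 × 3 = 18 dB, giving input = 12 dBu.

12 dBu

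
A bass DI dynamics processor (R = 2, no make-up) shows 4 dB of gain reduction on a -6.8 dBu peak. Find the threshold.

-14.8 dBu

Let T be the threshold. Output overshoot = (input overshoot)/R, so -10.8 − T = (-6.8 − T)/2.
2·(-10.8 − T) = -6.8 − T → 1·T = -21.6 − (-6.8) = -14.8.
T = -14.8/1 = -14.8 dBu.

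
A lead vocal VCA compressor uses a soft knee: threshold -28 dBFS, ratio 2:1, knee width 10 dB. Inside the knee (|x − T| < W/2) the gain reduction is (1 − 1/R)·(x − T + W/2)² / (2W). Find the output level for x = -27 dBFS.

x − T + W/2 = -27 − (-28) + 5 = 6.
GR = (1 − 1/2) × 6² / 20 = 0.5 × 36 / 20 = 0.9 dB.
Output = -27 − 0.9 = -27.9 dBFS.

-27.9 dBFS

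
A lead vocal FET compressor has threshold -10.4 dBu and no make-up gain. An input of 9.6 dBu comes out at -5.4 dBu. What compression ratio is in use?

Input overshoot = 9.6 − (-10.4) = 20 dB; output overshoot = -5.4 − (-10.4) = 5 dB.
Ratio = 20 / 5 = 4.

4:1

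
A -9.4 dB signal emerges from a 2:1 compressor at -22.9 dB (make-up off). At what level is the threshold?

Gain reduction = -9.4 − (-22.9) = 13.5 dB; output overshoot = GR / (R − 1) = 13.5 / 1 = 13.5 dB.
Threshold = output − output overshoot = -22.9 − 13.5 = -36.4 dB.

-36.4 dB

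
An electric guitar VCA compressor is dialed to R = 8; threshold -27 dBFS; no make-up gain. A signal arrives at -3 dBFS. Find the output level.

The input is 24 dB above the -27 dBFS threshold.
8:1 compression reduces that to 24/8 = 3 dB over.
So the level is -27 + 3 = -24 dBFS.

-24 dBFS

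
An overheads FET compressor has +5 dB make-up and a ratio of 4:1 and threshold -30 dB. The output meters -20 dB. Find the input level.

-10 dB

Remove make-up: -20 − 5 = -25 dB.
The compressed level sits -25 − (-30) = 5 dB over threshold.
Input overshoot = R × output overshoot = 20 dB → input = -30 + 20 = -10 dB.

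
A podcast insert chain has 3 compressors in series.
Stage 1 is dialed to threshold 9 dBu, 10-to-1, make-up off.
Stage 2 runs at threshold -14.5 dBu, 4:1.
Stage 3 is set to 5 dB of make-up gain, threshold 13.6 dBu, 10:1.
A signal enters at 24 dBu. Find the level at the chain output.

Stage 1: overshoot 15 dB → 15/10 = 1.5 dB → 10.5 dBu.
Stage 2: overshoot 25 dB → 25/4 = 6.25 dB → -8.25 dBu.
Stage 3: -8.25 dBu ≤ 13.6 dBu, so stage 3 doesn't engage; make-up brings it to -3.25 dBu.

-3.25 dBu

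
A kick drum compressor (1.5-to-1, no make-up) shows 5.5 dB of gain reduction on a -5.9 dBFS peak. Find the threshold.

Gain reduction = -5.9 − (-11.4) = 5.5 dB; output overshoot = GR / (R − 1) = 5.5 / 0.5 = 11 dB.
Threshold = output − output overshoot = -11.4 − 11 = -22.4 dBFS.

-22.4 dBFS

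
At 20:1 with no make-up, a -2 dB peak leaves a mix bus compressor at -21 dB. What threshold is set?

-22 dB

Let T be the threshold. Output overshoot = (input overshoot)/R, so -21 − T = (-2 − T)/20.
20·(-21 − T) = -2 − T → 19·T = -420 − (-2) = -418.
T = -418/19 = -22 dB.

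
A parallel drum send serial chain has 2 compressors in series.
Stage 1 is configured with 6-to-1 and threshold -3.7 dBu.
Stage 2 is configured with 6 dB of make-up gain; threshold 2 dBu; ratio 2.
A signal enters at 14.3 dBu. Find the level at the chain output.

Stage 1: 18 dB above -3.7 dBu, reduced 6:1 to 3 dB above → -0.7 dBu.
Stage 2: -0.7 dBu ≤ 2 dBu, so stage 2 doesn't engage; make-up brings it to 5.3 dBu.

5.3 dBu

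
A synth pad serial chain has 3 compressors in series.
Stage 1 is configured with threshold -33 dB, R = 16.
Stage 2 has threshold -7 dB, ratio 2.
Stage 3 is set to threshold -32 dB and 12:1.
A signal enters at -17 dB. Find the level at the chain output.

-32 dB

Stage 1: 16 dB above -33 dB, reduced 16:1 to 1 dB above → -32 dB.
Stage 2: -32 dB is at or below the -7 dB threshold — no compression; output -32 dB.
Stage 3: -32 dB is at or below the -32 dB threshold — no compression; output -32 dB.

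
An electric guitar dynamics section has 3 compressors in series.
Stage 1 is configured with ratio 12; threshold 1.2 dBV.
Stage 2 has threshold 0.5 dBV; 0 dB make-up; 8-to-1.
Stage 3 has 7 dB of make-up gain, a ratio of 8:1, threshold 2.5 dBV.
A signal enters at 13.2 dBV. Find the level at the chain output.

7.7125 dBV

Stage 1: 13.2 dBV is 12 dB over 1.2 dBV; at 12:1 that becomes 1 dB over, giving 2.2 dBV.
Stage 2: 2.2 dBV is 1.7 dB over 0.5 dBV; at 8:1 that becomes 0.2125 dB over, giving 0.7125 dBV.
Stage 3: below threshold (0.7125 ≤ 2.5); passes unchanged; make-up brings it to 7.7125 dBV.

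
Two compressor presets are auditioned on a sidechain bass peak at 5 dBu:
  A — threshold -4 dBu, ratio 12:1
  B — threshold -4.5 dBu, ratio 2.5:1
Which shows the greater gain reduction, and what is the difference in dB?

A: overshoot 9 dB → output overshoot 0.75 dB → GR 8.25 dB.
B: overshoot 9.5 dB → output overshoot 3.8 dB → GR 5.7 dB.
Difference: 2.55 dB in favour of A.

A, by 2.55 dB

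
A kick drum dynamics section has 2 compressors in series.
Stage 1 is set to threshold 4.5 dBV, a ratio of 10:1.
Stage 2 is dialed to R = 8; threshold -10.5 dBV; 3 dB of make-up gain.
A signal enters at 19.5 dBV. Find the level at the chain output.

-5.4375 dBV

Stage 1: 19.5 dBV is 15 dB over 4.5 dBV; at 10:1 that becomes 1.5 dB over, giving 6 dBV.
Stage 2: 6 dBV is 16.5 dB over -10.5 dBV; at 8:1 that becomes 2.0625 dB over, giving -8.4375 dBV; +3 dB make-up → -5.4375 dBV.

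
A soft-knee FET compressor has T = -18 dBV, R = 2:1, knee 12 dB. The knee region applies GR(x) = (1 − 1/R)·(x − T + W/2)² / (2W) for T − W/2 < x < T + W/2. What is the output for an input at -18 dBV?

-18.75 dBV

x − T + W/2 = -18 − (-18) + 6 = 6.
GR = (1 − 1/2) × 6² / 24 = 0.5 × 36 / 24 = 0.75 dB.
Output = -18 − 0.75 = -18.75 dBV.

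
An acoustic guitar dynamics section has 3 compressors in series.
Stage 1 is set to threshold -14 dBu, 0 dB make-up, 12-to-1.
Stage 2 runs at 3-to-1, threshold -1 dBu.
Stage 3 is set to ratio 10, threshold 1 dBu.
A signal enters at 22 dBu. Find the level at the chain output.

Stage 1: overshoot 36 dB → 36/12 = 3 dB → -11 dBu.
Stage 2: -11 dBu ≤ -1 dBu, so stage 2 doesn't engage; output -11 dBu.
Stage 3: below threshold (-11 ≤ 1); passes unchanged; output -11 dBu.

-11 dBu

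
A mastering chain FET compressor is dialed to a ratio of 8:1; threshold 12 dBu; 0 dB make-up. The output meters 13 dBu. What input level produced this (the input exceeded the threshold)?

The compressed level sits 13 − 12 = 1 dB over threshold.
Before 8:1 compression the overshoot was 1 × 8 = 8 dB, so input = 12 + 8 = 20 dBu.

20 dBu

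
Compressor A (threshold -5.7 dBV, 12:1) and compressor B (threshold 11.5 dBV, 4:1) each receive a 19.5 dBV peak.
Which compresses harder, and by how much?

A, by 17.1 dB

A: 25.2 dB over, compressed to 2.1 dB over, so 23.1 dB of GR.
B: 8 dB over, compressed to 2 dB over, so 6 dB of GR.
A reduces 17.1 dB more.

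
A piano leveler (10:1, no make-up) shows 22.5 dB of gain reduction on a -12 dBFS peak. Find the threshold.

Input is 25 dB above T (since output overshoot × R = input overshoot: (-34.5 − T)·10 = -12 − T gives T = -37 dBFS).
Check: -37 + (-12 − (-37))/10 = -37 + 2.5 = -34.5 dBFS. ✓

-37 dBFS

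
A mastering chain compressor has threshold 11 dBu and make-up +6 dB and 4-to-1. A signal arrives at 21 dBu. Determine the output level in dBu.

The input is 10 dB above the 11 dBu threshold.
The 10 dB excess becomes 2.5 dB after 4:1 reduction.
That puts the output at 13.5 dBu; make-up adds 6 dB, giving 19.5 dBu.

19.5 dBu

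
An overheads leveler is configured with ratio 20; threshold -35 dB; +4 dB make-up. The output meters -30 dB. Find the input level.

-15 dB

Before make-up, the level was -30 − 4 = -34 dB.
That's 1 dB above the -35 dB threshold.
Input overshoot = R × output overshoot = 20 dB → input = -35 + 20 = -15 dB.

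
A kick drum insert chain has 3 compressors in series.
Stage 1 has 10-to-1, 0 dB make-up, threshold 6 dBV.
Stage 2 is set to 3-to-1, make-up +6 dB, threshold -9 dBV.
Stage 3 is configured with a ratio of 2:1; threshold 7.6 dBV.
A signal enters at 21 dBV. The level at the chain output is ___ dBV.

Stage 1: 21 dBV is 15 dB over 6 dBV; at 10:1 that becomes 1.5 dB over, giving 7.5 dBV.
Stage 2: 16.5 dB above -9 dBV, reduced 3:1 to 5.5 dB above → -3.5 dBV; +6 dB make-up → 2.5 dBV.
Stage 3: below threshold (2.5 ≤ 7.6); passes unchanged; output 2.5 dBV.

2.5 dBV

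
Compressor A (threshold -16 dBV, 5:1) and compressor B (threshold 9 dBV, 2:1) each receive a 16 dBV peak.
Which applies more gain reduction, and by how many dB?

A: overshoot 32 dB → output overshoot 6.4 dB → GR 25.6 dB.
B: overshoot 7 dB → output overshoot 3.5 dB → GR 3.5 dB.
Difference: 22.1 dB in favour of A.

A, by 22.1 dB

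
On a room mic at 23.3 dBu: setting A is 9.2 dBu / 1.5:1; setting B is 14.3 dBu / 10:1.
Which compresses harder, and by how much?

B, by 3.4 dB

A: GR = 14.1 − 14.1/1.5 = 4.7 dB.
B: GR = 9 − 9/10 = 8.1 dB.
Difference: 3.4 dB in favour of B.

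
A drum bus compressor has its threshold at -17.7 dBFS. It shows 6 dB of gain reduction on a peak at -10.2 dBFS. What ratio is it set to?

5:1

Input overshoot = -10.2 − (-17.7) = 7.5 dB.
Output overshoot = 7.5 − 6 = 1.5 dB.
Ratio = input overshoot / output overshoot = 7.5 / 1.5 = 5.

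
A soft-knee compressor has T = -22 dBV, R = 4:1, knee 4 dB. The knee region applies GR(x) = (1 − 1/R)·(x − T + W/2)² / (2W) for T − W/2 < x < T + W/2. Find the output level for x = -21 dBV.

x − T + W/2 = -21 − (-22) + 2 = 3.
GR = (1 − 1/4) × 3² / 8 = 0.75 × 9 / 8 = 0.84375 dB.
Output = -21 − 0.84375 = -21.84375 dBV.

-21.84375 dBV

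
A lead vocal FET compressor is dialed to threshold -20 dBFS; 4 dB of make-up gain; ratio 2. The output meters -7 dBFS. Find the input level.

Before make-up, the level was -7 − 4 = -11 dBFS.
The compressed level sits -11 − (-20) = 9 dB over threshold.
Before 2:1 compression the overshoot was 9 × 2 = 18 dB, so input = -20 + 18 = -2 dBFS.

-2 dBFS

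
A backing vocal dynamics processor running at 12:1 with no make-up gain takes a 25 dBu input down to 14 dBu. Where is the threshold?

Input is 12 dB above T (since output overshoot × R = input overshoot: (14 − T)·12 = 25 − T gives T = 13 dBu).
Check: 13 + (25 − 13)/12 = 13 + 1 = 14 dBu. ✓

13 dBu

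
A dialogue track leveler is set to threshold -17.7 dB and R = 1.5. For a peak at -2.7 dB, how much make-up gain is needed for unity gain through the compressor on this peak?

5 dB

Overshoot 15 dB → 15/1.5 = 10 dB after compression, so the compressed level is -17.7 + 10 = -7.7 dB.
Make-up = target − compressed = -2.7 − (-7.7) = 5 dB.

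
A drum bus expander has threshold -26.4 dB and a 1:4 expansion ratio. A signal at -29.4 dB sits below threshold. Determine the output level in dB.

Below threshold, a 1:4 expander applies gain = (4−1)×(T − x) of attenuation.
(4−1) × 3 = 9 dB, so output = -29.4 − 9 = -38.4 dB.

-38.4 dB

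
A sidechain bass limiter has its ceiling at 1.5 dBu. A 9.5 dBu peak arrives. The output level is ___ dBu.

1.5 dBu

The limiter clamps the peak to its 1.5 dBu ceiling.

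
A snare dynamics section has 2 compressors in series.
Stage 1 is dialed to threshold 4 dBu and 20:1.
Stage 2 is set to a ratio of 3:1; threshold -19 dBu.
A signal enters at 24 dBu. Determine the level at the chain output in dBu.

-11 dBu

Stage 1: 20 dB above 4 dBu, reduced 20:1 to 1 dB above → 5 dBu.
Stage 2: overshoot 24 dB → 24/3 = 8 dB → -11 dBu.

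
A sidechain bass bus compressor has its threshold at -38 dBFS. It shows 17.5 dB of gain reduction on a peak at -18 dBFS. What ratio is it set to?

Input overshoot = -18 − (-38) = 20 dB.
Output overshoot = 20 − 17.5 = 2.5 dB.
Ratio = input overshoot / output overshoot = 20 / 2.5 = 8.

8:1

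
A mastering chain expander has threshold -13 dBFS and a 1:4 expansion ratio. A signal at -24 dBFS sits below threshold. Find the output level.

-57 dBFS

Undershoot = (-13) − (-24) = 11 dB.
At 1:4, that expands to 44 dB under threshold.
Output = -13 − 44 = -57 dBFS.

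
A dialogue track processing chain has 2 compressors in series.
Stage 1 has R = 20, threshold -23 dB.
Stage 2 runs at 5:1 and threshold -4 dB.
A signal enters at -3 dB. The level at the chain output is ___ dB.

Stage 1: -3 dB is 20 dB over -23 dB; at 20:1 that becomes 1 dB over, giving -22 dB.
Stage 2: below threshold (-22 ≤ -4); passes unchanged; output -22 dB.

-22 dB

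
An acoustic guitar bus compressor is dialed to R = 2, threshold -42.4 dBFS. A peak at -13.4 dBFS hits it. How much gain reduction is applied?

14.5 dB

The signal is 29 dB above threshold.
A 2:1 ratio leaves 14.5 dB of that excess.
Gain reduction = 29 − 14.5 = 14.5 dB.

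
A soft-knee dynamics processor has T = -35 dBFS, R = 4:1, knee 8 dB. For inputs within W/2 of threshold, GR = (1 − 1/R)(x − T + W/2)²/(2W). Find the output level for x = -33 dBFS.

x − T + W/2 = -33 − (-35) + 4 = 6.
GR = (1 − 1/4) × 6² / 16 = 0.75 × 36 / 16 = 1.6875 dB.
Output = -33 − 1.6875 = -34.6875 dBFS.

-34.6875 dBFS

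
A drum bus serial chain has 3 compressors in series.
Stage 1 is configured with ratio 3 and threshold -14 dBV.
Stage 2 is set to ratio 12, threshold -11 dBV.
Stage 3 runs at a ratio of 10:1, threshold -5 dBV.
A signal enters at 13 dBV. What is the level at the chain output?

-10.5 dBV

Stage 1: 13 dBV is 27 dB over -14 dBV; at 3:1 that becomes 9 dB over, giving -5 dBV.
Stage 2: -5 dBV is 6 dB over -11 dBV; at 12:1 that becomes 0.5 dB over, giving -10.5 dBV.
Stage 3: below threshold (-10.5 ≤ -5); passes unchanged; output -10.5 dBV.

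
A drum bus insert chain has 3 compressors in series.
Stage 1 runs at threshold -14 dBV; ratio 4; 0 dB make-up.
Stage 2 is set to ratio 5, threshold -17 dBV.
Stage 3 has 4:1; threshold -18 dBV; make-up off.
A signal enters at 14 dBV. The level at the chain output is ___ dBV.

-17.25 dBV

Stage 1: 28 dB above -14 dBV, reduced 4:1 to 7 dB above → -7 dBV.
Stage 2: 10 dB above -17 dBV, reduced 5:1 to 2 dB above → -15 dBV.
Stage 3: 3 dB above -18 dBV, reduced 4:1 to 0.75 dB above → -17.25 dBV.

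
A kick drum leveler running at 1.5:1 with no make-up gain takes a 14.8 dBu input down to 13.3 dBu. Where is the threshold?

10.3 dBu

Gain reduction = 14.8 − 13.3 = 1.5 dB; output overshoot = GR / (R − 1) = 1.5 / 0.5 = 3 dB.
Threshold = output − output overshoot = 13.3 − 3 = 10.3 dBu.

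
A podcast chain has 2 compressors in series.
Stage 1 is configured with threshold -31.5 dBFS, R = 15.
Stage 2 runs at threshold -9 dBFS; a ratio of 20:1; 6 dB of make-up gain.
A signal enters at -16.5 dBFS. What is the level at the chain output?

Stage 1: -16.5 dBFS is 15 dB over -31.5 dBFS; at 15:1 that becomes 1 dB over, giving -30.5 dBFS.
Stage 2: -30.5 dBFS ≤ -9 dBFS, so stage 2 doesn't engage; make-up brings it to -24.5 dBFS.

-24.5 dBFS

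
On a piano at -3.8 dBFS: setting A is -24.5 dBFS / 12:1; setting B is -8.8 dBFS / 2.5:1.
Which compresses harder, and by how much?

A: overshoot 20.7 dB → output overshoot 1.725 dB → GR 18.975 dB.
B: overshoot 5 dB → output overshoot 2 dB → GR 3 dB.
Difference: 15.975 dB in favour of A.

A, by 15.975 dB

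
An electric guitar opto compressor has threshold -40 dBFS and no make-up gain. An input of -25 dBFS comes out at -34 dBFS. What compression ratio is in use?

2.5:1

Input overshoot = -25 − (-40) = 15 dB; output overshoot = -34 − (-40) = 6 dB.
Ratio = 15 / 6 = 2.5.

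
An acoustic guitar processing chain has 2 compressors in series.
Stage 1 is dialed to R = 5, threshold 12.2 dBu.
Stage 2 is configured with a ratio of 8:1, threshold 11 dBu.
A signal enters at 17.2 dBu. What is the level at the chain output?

Stage 1: 17.2 dBu is 5 dB over 12.2 dBu; at 5:1 that becomes 1 dB over, giving 13.2 dBu.
Stage 2: overshoot 2.2 dB → 2.2/8 = 0.275 dB → 11.275 dBu.

11.275 dBu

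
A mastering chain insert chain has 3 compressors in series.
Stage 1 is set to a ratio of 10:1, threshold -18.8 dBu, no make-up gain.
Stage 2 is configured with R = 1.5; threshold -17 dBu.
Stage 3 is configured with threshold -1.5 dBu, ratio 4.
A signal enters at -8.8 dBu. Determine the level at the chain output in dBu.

-17.8 dBu

Stage 1: -8.8 dBu is 10 dB over -18.8 dBu; at 10:1 that becomes 1 dB over, giving -17.8 dBu.
Stage 2: -17.8 dBu is at or below the -17 dBu threshold — no compression; output -17.8 dBu.
Stage 3: -17.8 dBu is at or below the -1.5 dBu threshold — no compression; output -17.8 dBu.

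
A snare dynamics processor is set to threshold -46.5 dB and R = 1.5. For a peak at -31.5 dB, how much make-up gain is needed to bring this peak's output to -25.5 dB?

The peak compresses to -46.5 + 15/1.5 = -36.5 dB.
To reach -25.5 dB requires -25.5 − (-36.5) = 11 dB of make-up.

11 dB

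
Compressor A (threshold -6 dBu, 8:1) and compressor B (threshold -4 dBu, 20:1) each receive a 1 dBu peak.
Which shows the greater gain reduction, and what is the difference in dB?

A: GR = 7 − 7/8 = 6.125 dB.
B: GR = 5 − 5/20 = 4.75 dB.
A applies 1.375 dB more gain reduction.

A, by 1.375 dB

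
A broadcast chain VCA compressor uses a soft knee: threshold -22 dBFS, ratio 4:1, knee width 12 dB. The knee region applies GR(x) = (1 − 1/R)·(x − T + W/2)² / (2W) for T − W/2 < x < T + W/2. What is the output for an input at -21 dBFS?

x − T + W/2 = -21 − (-22) + 6 = 7.
GR = (1 − 1/4) × 7² / 24 = 0.75 × 49 / 24 = 1.53125 dB.
Output = -21 − 1.53125 = -22.53125 dBFS.

-22.53125 dBFS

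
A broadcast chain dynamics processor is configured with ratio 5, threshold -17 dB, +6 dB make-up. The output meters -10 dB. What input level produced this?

-12 dB

Stripping the +6 dB make-up gives -16 dB at the gain stage.
That's 1 dB above the -17 dB threshold.
Input overshoot = R × output overshoot = 5 dB → input = -17 + 5 = -12 dB.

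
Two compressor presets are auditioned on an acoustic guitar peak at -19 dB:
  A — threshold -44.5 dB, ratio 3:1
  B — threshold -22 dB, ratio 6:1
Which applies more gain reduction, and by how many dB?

A, by 14.5 dB

A: GR = 25.5 − 25.5/3 = 17 dB.
B: GR = 3 − 3/6 = 2.5 dB.
Difference: 14.5 dB in favour of A.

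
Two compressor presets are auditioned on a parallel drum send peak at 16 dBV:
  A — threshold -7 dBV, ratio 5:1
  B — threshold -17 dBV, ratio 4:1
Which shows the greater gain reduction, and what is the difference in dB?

B, by 6.35 dB

A: overshoot 23 dB → output overshoot 4.6 dB → GR 18.4 dB.
B: overshoot 33 dB → output overshoot 8.25 dB → GR 24.75 dB.
B applies 6.35 dB more gain reduction.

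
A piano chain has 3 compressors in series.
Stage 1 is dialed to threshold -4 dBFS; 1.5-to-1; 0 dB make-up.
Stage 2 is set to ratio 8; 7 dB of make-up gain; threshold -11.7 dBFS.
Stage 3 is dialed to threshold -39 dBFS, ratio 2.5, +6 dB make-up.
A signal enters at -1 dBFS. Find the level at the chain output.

Stage 1: overshoot 3 dB → 3/1.5 = 2 dB → -2 dBFS.
Stage 2: 9.7 dB above -11.7 dBFS, reduced 8:1 to 1.2125 dB above → -10.4875 dBFS; +7 dB make-up → -3.4875 dBFS.
Stage 3: overshoot 35.5125 dB → 35.5125/2.5 = 14.205 dB → -24.795 dBFS; +6 dB make-up → -18.795 dBFS.

-18.795 dBFS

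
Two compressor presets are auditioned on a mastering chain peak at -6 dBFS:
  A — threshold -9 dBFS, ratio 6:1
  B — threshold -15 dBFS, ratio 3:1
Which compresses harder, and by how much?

B, by 3.5 dB

A: overshoot 3 dB → output overshoot 0.5 dB → GR 2.5 dB.
B: overshoot 9 dB → output overshoot 3 dB → GR 6 dB.
B applies 3.5 dB more gain reduction.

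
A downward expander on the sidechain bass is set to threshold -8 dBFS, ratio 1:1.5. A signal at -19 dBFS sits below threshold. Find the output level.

Below threshold, a 1:1.5 expander applies gain = (1.5−1)×(T − x) of attenuation.
(1.5−1) × 11 = 5.5 dB, so output = -19 − 5.5 = -24.5 dBFS.

-24.5 dBFS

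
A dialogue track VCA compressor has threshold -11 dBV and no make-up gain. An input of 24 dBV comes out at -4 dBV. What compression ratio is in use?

5:1

Input overshoot = 24 − (-11) = 35 dB; output overshoot = -4 − (-11) = 7 dB.
Ratio = 35 / 7 = 5.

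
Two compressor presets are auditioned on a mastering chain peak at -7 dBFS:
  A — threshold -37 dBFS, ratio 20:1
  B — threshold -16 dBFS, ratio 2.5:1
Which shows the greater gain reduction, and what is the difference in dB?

A, by 23.1 dB

A: GR = 30 − 30/20 = 28.5 dB.
B: GR = 9 − 9/2.5 = 5.4 dB.
A applies 23.1 dB more gain reduction.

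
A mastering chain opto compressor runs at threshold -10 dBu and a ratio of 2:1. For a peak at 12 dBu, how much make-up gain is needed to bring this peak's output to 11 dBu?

10 dB

Without make-up, output = threshold + overshoot/2 = -10 + 11 = 1 dBu.
Gap to target: 10 dB.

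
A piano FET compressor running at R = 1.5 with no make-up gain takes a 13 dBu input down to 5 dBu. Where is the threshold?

-11 dBu

Input is 24 dB above T (since output overshoot × R = input overshoot: (5 − T)·1.5 = 13 − T gives T = -11 dBu).
Check: -11 + (13 − (-11))/1.5 = -11 + 16 = 5 dBu. ✓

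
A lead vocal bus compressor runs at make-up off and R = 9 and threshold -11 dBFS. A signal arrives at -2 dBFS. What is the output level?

The input is 9 dB above the -11 dBFS threshold.
The 9 dB excess becomes 1 dB after 9:1 reduction.
Output = -11 + 1 = -10 dBFS.

-10 dBFS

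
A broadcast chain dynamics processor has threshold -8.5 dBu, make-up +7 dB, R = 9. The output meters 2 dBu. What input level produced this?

23 dBu

Stripping the +7 dB make-up gives -5 dBu at the gain stage.
Post-compression overshoot = -5 − (-8.5) = 3.5 dB.
Undo the ratio: input overshoot = 3.5 × 9 = 31.5 dB, giving input = 23 dBu.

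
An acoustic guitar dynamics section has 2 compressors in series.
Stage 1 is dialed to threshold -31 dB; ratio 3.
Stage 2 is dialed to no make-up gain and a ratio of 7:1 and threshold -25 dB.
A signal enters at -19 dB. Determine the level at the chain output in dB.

Stage 1: overshoot 12 dB → 12/3 = 4 dB → -27 dB.
Stage 2: -27 dB ≤ -25 dB, so stage 2 doesn't engage; output -27 dB.

-27 dB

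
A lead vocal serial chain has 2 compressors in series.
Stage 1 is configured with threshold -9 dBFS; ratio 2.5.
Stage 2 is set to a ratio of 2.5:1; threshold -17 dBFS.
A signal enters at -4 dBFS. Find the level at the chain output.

-13 dBFS

Stage 1: overshoot 5 dB → 5/2.5 = 2 dB → -7 dBFS.
Stage 2: overshoot 10 dB → 10/2.5 = 4 dB → -13 dBFS.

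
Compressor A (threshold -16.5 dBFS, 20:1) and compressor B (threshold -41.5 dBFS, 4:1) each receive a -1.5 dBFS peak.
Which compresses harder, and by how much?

A: overshoot 15 dB → output overshoot 0.75 dB → GR 14.25 dB.
B: overshoot 40 dB → output overshoot 10 dB → GR 30 dB.
Difference: 15.75 dB in favour of B.

B, by 15.75 dB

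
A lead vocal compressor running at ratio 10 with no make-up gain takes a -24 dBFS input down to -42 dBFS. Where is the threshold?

-44 dBFS

Input is 20 dB above T (since output overshoot × R = input overshoot: (-42 − T)·10 = -24 − T gives T = -44 dBFS).
Check: -44 + (-24 − (-44))/10 = -44 + 2 = -42 dBFS. ✓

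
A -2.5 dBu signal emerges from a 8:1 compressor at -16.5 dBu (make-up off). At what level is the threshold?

Let T be the threshold. Output overshoot = (input overshoot)/R, so -16.5 − T = (-2.5 − T)/8.
8·(-16.5 − T) = -2.5 − T → 7·T = -132 − (-2.5) = -129.5.
T = -129.5/7 = -18.5 dBu.

-18.5 dBu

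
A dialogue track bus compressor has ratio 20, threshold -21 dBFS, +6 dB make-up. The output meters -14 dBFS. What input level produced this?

-1 dBFS

Remove make-up: -14 − 6 = -20 dBFS.
That's 1 dB above the -21 dBFS threshold.
Before 20:1 compression the overshoot was 1 × 20 = 20 dB, so input = -21 + 20 = -1 dBFS.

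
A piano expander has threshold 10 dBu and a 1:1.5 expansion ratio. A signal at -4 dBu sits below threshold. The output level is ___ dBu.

-11 dBu

Undershoot = 10 − (-4) = 14 dB.
At 1:1.5, that expands to 21 dB under threshold.
Output = 10 − 21 = -11 dBu.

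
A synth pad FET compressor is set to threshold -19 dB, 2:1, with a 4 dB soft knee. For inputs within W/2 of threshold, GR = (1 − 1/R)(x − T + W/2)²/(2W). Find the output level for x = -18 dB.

x − T + W/2 = -18 − (-19) + 2 = 3.
GR = (1 − 1/2) × 3² / 8 = 0.5 × 9 / 8 = 0.5625 dB.
Output = -18 − 0.5625 = -18.5625 dB.

-18.5625 dB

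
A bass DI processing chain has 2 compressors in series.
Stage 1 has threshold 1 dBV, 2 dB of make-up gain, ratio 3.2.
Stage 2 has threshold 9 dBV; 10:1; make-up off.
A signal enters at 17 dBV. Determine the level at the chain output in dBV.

8 dBV

Stage 1: 16 dB above 1 dBV, reduced 3.2:1 to 5 dB above → 6 dBV; +2 dB make-up → 8 dBV.
Stage 2: 8 dBV ≤ 9 dBV, so stage 2 doesn't engage; output 8 dBV.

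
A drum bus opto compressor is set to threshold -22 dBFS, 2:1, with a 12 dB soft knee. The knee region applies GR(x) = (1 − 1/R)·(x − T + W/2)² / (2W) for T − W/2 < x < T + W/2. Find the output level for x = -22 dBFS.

-22.75 dBFS

x − T + W/2 = -22 − (-22) + 6 = 6.
GR = (1 − 1/2) × 6² / 24 = 0.5 × 36 / 24 = 0.75 dB.
Output = -22 − 0.75 = -22.75 dBFS.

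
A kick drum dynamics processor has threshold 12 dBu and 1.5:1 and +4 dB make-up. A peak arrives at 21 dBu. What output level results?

21 dBu sits 9 dB over threshold.
At 1.5:1 the overshoot is divided by 1.5, leaving 6 dB above threshold.
That puts the output at 18 dBu; make-up adds 4 dB, giving 22 dBu.

22 dBu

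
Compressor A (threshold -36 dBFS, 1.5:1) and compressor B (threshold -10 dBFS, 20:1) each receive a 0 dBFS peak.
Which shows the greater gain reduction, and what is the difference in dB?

A, by 2.5 dB

A: GR = 36 − 36/1.5 = 12 dB.
B: GR = 10 − 10/20 = 9.5 dB.
A applies 2.5 dB more gain reduction.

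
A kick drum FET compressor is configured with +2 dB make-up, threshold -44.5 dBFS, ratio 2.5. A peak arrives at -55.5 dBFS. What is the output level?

-53.5 dBFS

-55.5 dBFS is 11 dB below the -44.5 dBFS threshold, so no gain reduction is applied.
Make-up gain adds 2 dB: -55.5 + 2 = -53.5 dBFS.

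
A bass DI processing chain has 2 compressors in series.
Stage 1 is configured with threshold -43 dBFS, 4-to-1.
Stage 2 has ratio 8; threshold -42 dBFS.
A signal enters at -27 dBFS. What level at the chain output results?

-41.625 dBFS

Stage 1: -27 dBFS is 16 dB over -43 dBFS; at 4:1 that becomes 4 dB over, giving -39 dBFS.
Stage 2: 3 dB above -42 dBFS, reduced 8:1 to 0.375 dB above → -41.625 dBFS.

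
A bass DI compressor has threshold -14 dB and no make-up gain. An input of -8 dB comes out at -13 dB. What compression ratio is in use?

6:1

Input overshoot = -8 − (-14) = 6 dB; output overshoot = -13 − (-14) = 1 dB.
Ratio = 6 / 1 = 6.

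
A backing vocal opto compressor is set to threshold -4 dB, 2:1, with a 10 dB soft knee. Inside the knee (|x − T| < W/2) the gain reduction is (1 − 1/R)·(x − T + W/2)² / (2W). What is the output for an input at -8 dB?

x − T + W/2 = -8 − (-4) + 5 = 1.
GR = (1 − 1/2) × 1² / 20 = 0.5 × 1 / 20 = 0.025 dB.
Output = -8 − 0.025 = -8.025 dB.

-8.025 dB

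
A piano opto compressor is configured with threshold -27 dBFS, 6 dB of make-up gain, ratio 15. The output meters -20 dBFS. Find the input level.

Before make-up, the level was -20 − 6 = -26 dBFS.
Post-compression overshoot = -26 − (-27) = 1 dB.
Undo the ratio: input overshoot = 1 × 15 = 15 dB, giving input = -12 dBFS.

-12 dBFS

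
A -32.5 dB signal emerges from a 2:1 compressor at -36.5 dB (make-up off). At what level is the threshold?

-40.5 dB

Gain reduction = -32.5 − (-36.5) = 4 dB; output overshoot = GR / (R − 1) = 4 / 1 = 4 dB.
Threshold = output − output overshoot = -36.5 − 4 = -40.5 dB.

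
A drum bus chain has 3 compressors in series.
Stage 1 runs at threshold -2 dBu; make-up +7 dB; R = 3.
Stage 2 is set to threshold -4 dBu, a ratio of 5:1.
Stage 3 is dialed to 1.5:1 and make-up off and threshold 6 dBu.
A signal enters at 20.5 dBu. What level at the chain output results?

-0.7 dBu

Stage 1: 22.5 dB above -2 dBu, reduced 3:1 to 7.5 dB above → 5.5 dBu; +7 dB make-up → 12.5 dBu.
Stage 2: 12.5 dBu is 16.5 dB over -4 dBu; at 5:1 that becomes 3.3 dB over, giving -0.7 dBu.
Stage 3: -0.7 dBu is at or below the 6 dBu threshold — no compression; output -0.7 dBu.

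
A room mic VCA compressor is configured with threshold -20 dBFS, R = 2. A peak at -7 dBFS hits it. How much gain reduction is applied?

6.5 dB

The signal is 13 dB above threshold.
A 2:1 ratio leaves 6.5 dB of that excess.
GR = overshoot in − overshoot out = 13 − 6.5 = 6.5 dB.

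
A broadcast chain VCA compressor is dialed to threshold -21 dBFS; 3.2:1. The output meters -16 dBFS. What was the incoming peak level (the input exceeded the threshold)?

Post-compression overshoot = -16 − (-21) = 5 dB.
Undo the ratio: input overshoot = 5 × 3.2 = 16 dB, giving input = -5 dBFS.

-5 dBFS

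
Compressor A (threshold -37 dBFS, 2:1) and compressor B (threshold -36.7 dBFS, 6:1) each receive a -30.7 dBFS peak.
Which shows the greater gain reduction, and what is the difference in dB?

B, by 1.85 dB

A: 6.3 dB over, compressed to 3.15 dB over, so 3.15 dB of GR.
B: 6 dB over, compressed to 1 dB over, so 5 dB of GR.
Difference: 1.85 dB in favour of B.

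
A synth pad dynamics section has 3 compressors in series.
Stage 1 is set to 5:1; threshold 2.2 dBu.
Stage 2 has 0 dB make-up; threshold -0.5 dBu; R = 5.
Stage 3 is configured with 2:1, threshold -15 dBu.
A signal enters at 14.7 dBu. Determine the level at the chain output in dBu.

Stage 1: 14.7 dBu is 12.5 dB over 2.2 dBu; at 5:1 that becomes 2.5 dB over, giving 4.7 dBu.
Stage 2: 4.7 dBu is 5.2 dB over -0.5 dBu; at 5:1 that becomes 1.04 dB over, giving 0.54 dBu.
Stage 3: 0.54 dBu is 15.54 dB over -15 dBu; at 2:1 that becomes 7.77 dB over, giving -7.23 dBu.

-7.23 dBu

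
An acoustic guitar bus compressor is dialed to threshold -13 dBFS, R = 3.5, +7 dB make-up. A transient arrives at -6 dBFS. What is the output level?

-6 dBFS sits 7 dB over threshold.
At 3.5:1 the overshoot is divided by 3.5, leaving 2 dB above threshold.
That puts the output at -11 dBFS; make-up adds 7 dB, giving -4 dBFS.

-4 dBFS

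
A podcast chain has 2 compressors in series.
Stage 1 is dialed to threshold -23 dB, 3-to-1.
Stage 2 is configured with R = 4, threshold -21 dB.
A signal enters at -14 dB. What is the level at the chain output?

-20.75 dB

Stage 1: 9 dB above -23 dB, reduced 3:1 to 3 dB above → -20 dB.
Stage 2: overshoot 1 dB → 1/4 = 0.25 dB → -20.75 dB.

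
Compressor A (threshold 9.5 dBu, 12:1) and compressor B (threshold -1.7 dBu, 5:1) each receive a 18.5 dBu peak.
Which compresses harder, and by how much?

B, by 7.91 dB

A: overshoot 9 dB → output overshoot 0.75 dB → GR 8.25 dB.
B: overshoot 20.2 dB → output overshoot 4.04 dB → GR 16.16 dB.
B applies 7.91 dB more gain reduction.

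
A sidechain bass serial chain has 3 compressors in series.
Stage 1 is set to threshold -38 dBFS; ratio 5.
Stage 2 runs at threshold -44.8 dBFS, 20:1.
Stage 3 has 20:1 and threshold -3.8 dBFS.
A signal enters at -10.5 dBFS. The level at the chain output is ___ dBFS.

-44.185 dBFS

Stage 1: 27.5 dB above -38 dBFS, reduced 5:1 to 5.5 dB above → -32.5 dBFS.
Stage 2: overshoot 12.3 dB → 12.3/20 = 0.615 dB → -44.185 dBFS.
Stage 3: -44.185 dBFS is at or below the -3.8 dBFS threshold — no compression; output -44.185 dBFS.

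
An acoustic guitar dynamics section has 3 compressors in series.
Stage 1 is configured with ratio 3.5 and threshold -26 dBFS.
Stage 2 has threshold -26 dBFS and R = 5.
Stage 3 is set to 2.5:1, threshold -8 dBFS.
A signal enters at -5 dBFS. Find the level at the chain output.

-24.8 dBFS

Stage 1: -5 dBFS is 21 dB over -26 dBFS; at 3.5:1 that becomes 6 dB over, giving -20 dBFS.
Stage 2: 6 dB above -26 dBFS, reduced 5:1 to 1.2 dB above → -24.8 dBFS.
Stage 3: -24.8 dBFS ≤ -8 dBFS, so stage 3 doesn't engage; output -24.8 dBFS.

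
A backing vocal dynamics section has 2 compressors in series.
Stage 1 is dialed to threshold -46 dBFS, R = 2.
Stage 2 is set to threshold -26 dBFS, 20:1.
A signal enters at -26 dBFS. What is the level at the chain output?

-36 dBFS

Stage 1: 20 dB above -46 dBFS, reduced 2:1 to 10 dB above → -36 dBFS.
Stage 2: -36 dBFS is at or below the -26 dBFS threshold — no compression; output -36 dBFS.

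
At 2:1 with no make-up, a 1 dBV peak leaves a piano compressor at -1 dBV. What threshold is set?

-3 dBV

Gain reduction = 1 − (-1) = 2 dB; output overshoot = GR / (R − 1) = 2 / 1 = 2 dB.
Threshold = output − output overshoot = -1 − 2 = -3 dBV.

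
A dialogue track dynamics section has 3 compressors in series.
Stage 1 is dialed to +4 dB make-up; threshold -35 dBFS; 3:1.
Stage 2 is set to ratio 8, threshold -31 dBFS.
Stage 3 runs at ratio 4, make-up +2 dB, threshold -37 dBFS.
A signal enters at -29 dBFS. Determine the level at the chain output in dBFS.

Stage 1: 6 dB above -35 dBFS, reduced 3:1 to 2 dB above → -33 dBFS; +4 dB make-up → -29 dBFS.
Stage 2: -29 dBFS is 2 dB over -31 dBFS; at 8:1 that becomes 0.25 dB over, giving -30.75 dBFS.
Stage 3: 6.25 dB above -37 dBFS, reduced 4:1 to 1.5625 dB above → -35.4375 dBFS; +2 dB make-up → -33.4375 dBFS.

-33.4375 dBFS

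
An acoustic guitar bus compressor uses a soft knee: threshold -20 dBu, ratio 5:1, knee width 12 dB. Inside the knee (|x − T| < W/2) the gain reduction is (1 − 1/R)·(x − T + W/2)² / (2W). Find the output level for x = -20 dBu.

-21.2 dBu

x − T + W/2 = -20 − (-20) + 6 = 6.
GR = (1 − 1/5) × 6² / 24 = 0.8 × 36 / 24 = 1.2 dB.
Output = -20 − 1.2 = -21.2 dBu.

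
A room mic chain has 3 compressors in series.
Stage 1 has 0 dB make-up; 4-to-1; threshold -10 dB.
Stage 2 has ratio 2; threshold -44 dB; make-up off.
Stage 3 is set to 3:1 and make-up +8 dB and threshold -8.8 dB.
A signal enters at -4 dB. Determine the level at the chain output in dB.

-18.25 dB

Stage 1: -4 dB is 6 dB over -10 dB; at 4:1 that becomes 1.5 dB over, giving -8.5 dB.
Stage 2: overshoot 35.5 dB → 35.5/2 = 17.75 dB → -26.25 dB.
Stage 3: -26.25 dB is at or below the -8.8 dB threshold — no compression; make-up brings it to -18.25 dB.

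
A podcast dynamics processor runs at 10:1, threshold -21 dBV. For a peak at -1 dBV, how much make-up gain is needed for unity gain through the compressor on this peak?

18 dB

The peak compresses to -21 + 20/10 = -19 dBV.
To reach -1 dBV requires -1 − (-19) = 18 dB of make-up.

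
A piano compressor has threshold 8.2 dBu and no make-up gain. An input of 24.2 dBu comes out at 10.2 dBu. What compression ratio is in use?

Input overshoot = 24.2 − 8.2 = 16 dB; output overshoot = 10.2 − 8.2 = 2 dB.
Ratio = 16 / 2 = 8.

8:1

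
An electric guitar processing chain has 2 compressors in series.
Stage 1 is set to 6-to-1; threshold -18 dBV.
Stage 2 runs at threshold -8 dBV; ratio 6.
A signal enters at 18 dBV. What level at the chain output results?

-12 dBV

Stage 1: 18 dBV is 36 dB over -18 dBV; at 6:1 that becomes 6 dB over, giving -12 dBV.
Stage 2: -12 dBV ≤ -8 dBV, so stage 2 doesn't engage; output -12 dBV.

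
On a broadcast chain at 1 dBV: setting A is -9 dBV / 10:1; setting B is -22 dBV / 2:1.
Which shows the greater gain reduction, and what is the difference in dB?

A: overshoot 10 dB → output overshoot 1 dB → GR 9 dB.
B: overshoot 23 dB → output overshoot 11.5 dB → GR 11.5 dB.
B reduces 2.5 dB more.

B, by 2.5 dB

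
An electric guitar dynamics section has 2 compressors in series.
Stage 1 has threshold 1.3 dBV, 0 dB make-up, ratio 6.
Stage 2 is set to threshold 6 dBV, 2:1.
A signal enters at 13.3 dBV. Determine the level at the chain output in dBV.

3.3 dBV

Stage 1: overshoot 12 dB → 12/6 = 2 dB → 3.3 dBV.
Stage 2: 3.3 dBV ≤ 6 dBV, so stage 2 doesn't engage; output 3.3 dBV.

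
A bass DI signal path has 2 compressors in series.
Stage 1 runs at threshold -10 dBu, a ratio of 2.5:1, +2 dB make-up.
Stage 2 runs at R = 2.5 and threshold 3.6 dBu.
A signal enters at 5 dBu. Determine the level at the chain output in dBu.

-2 dBu

Stage 1: overshoot 15 dB → 15/2.5 = 6 dB → -4 dBu; +2 dB make-up → -2 dBu.
Stage 2: -2 dBu is at or below the 3.6 dBu threshold — no compression; output -2 dBu.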